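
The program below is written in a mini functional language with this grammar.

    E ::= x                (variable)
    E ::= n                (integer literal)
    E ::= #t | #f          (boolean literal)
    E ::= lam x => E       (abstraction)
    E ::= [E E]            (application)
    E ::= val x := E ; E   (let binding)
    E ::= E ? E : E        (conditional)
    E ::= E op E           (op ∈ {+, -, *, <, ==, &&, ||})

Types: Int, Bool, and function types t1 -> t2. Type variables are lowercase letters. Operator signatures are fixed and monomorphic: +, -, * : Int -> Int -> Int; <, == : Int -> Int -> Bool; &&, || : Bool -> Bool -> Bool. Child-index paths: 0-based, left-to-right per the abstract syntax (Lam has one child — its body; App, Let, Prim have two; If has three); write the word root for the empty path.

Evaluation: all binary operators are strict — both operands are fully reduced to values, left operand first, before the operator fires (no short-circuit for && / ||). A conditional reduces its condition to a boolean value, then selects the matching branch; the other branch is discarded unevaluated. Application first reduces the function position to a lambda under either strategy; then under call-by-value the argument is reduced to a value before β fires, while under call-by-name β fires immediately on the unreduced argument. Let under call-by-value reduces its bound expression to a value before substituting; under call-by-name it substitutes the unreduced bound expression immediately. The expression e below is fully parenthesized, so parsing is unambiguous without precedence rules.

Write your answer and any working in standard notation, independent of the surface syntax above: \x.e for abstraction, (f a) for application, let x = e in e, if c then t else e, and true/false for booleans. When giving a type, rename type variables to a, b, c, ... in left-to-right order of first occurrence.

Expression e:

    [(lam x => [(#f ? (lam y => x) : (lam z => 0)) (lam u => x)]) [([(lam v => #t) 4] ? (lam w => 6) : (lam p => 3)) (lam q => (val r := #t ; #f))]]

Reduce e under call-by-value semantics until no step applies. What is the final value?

Answer: 0

Derivation:
step 0: ((\x.((if false then (\y.x) else (\z.0)) (\u.x))) ((if ((\v.true) 4) then (\w.6) else (\p.3)) (\q.(let r = true in false))))
step 1: [beta@1.0.0] ((\x.((if false then (\y.x) else (\z.0)) (\u.x))) ((if true then (\w.6) else (\p.3)) (\q.(let r = true in false))))
step 2: [if@1.0] ((\x.((if false then (\y.x) else (\z.0)) (\u.x))) ((\w.6) (\q.(let r = true in false))))
step 3: [beta@1] ((\x.((if false then (\y.x) else (\z.0)) (\u.x))) 6)
step 4: [beta@root] ((if false then (\y.6) else (\z.0)) (\u.6))
step 5: [if@0] ((\z.0) (\u.6))
step 6: [beta@root] 0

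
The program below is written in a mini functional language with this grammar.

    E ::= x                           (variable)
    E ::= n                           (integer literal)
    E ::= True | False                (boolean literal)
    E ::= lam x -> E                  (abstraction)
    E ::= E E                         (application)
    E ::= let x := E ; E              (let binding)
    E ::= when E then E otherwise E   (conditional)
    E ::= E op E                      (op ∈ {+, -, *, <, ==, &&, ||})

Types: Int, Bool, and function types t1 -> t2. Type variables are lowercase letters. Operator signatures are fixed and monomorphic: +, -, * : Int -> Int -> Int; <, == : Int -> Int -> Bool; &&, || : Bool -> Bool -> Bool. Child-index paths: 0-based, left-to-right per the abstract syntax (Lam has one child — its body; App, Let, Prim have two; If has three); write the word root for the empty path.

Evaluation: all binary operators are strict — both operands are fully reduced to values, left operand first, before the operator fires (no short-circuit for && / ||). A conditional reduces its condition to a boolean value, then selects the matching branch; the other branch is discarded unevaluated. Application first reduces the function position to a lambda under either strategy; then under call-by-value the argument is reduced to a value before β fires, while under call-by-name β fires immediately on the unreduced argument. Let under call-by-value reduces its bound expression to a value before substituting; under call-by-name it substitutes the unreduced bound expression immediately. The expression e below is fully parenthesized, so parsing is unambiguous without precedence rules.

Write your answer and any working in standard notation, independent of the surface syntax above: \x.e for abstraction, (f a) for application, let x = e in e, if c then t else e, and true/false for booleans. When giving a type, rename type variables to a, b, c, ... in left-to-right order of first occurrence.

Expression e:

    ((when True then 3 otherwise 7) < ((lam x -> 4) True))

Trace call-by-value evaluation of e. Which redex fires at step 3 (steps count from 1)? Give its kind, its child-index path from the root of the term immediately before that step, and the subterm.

Derivation:
step 0: ((if true then 3 else 7) < ((\x.4) true))
step 1: [if@0] (3 < ((\x.4) true))
step 2: [beta@1] (3 < 4)
step 3: [delta@root] true

Answer: delta at root : (3 < 4)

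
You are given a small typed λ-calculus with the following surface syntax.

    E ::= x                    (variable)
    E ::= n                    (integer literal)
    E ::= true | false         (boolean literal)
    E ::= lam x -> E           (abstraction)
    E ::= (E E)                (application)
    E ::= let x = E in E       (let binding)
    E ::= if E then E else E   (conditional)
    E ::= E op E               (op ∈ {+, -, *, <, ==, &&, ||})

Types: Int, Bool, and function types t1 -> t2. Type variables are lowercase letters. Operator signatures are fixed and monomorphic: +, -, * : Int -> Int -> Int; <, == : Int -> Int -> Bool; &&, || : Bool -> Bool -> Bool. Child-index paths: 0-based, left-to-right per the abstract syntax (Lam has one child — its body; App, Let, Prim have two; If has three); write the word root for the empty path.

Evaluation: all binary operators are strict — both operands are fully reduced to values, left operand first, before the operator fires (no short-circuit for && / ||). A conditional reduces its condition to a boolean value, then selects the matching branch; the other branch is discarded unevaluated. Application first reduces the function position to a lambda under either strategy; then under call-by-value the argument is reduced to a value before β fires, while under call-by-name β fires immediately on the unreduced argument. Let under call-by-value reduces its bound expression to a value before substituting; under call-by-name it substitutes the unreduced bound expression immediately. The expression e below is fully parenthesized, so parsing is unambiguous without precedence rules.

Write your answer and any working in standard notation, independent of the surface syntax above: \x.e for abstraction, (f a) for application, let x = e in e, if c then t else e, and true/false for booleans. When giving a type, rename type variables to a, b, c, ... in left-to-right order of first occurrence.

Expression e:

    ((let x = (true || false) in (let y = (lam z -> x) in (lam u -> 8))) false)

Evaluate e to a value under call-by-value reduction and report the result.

Derivation:
step 0: ((let x = (true || false) in (let y = (\z.x) in (\u.8))) false)
step 1: [delta@0.0] ((let x = true in (let y = (\z.x) in (\u.8))) false)
step 2: [let@0] ((let y = (\z.true) in (\u.8)) false)
step 3: [let@0] ((\u.8) false)
step 4: [beta@root] 8

Answer: 8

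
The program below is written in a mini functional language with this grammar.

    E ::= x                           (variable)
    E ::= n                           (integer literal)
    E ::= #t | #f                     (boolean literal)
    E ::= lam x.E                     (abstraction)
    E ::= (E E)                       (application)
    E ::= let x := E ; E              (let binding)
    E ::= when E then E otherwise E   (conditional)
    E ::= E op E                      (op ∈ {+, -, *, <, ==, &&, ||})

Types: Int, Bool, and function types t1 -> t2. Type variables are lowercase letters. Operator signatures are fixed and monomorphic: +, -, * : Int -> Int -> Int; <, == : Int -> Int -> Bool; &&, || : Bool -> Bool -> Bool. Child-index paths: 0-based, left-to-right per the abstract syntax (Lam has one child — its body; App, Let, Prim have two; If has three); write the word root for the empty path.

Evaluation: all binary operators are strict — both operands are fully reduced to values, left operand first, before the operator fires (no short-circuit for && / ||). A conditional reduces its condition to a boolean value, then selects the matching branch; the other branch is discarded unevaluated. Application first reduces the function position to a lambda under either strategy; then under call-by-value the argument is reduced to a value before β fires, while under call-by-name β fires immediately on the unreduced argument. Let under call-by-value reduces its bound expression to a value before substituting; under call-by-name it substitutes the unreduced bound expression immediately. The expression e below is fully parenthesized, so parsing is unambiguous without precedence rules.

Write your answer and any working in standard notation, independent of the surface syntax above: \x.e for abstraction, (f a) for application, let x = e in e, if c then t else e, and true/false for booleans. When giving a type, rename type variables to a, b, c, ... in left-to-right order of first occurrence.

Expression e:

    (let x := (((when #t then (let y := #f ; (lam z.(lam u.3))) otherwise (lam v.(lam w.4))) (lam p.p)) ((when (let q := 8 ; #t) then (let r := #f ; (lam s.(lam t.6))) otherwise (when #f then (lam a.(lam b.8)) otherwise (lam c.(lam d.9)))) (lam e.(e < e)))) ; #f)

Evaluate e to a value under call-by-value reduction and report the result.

Answer: false

Trace:
step 0: (let x = (((if true then (let y = false in (\z.(\u.3))) else (\v.(\w.4))) (\p.p)) ((if (let q = 8 in true) then (let r = false in (\s.(\t.6))) else (if false then (\a.(\b.8)) else (\c.(\d.9)))) (\e.(e < e)))) in false)
step 1: [if@0.0.0] (let x = (((let y = false in (\z.(\u.3))) (\p.p)) ((if (let q = 8 in true) then (let r = false in (\s.(\t.6))) else (if false then (\a.(\b.8)) else (\c.(\d.9)))) (\e.(e < e)))) in false)
step 2: [let@0.0.0] (let x = (((\z.(\u.3)) (\p.p)) ((if (let q = 8 in true) then (let r = false in (\s.(\t.6))) else (if false then (\a.(\b.8)) else (\c.(\d.9)))) (\e.(e < e)))) in false)
step 3: [beta@0.0] (let x = ((\u.3) ((if (let q = 8 in true) then (let r = false in (\s.(\t.6))) else (if false then (\a.(\b.8)) else (\c.(\d.9)))) (\e.(e < e)))) in false)
step 4: [let@0.1.0.0] (let x = ((\u.3) ((if true then (let r = false in (\s.(\t.6))) else (if false then (\a.(\b.8)) else (\c.(\d.9)))) (\e.(e < e)))) in false)
step 5: [if@0.1.0] (let x = ((\u.3) ((let r = false in (\s.(\t.6))) (\e.(e < e)))) in false)
step 6: [let@0.1.0] (let x = ((\u.3) ((\s.(\t.6)) (\e.(e < e)))) in false)
step 7: [beta@0.1] (let x = ((\u.3) (\t.6)) in false)
step 8: [beta@0] (let x = 3 in false)
step 9: [let@root] false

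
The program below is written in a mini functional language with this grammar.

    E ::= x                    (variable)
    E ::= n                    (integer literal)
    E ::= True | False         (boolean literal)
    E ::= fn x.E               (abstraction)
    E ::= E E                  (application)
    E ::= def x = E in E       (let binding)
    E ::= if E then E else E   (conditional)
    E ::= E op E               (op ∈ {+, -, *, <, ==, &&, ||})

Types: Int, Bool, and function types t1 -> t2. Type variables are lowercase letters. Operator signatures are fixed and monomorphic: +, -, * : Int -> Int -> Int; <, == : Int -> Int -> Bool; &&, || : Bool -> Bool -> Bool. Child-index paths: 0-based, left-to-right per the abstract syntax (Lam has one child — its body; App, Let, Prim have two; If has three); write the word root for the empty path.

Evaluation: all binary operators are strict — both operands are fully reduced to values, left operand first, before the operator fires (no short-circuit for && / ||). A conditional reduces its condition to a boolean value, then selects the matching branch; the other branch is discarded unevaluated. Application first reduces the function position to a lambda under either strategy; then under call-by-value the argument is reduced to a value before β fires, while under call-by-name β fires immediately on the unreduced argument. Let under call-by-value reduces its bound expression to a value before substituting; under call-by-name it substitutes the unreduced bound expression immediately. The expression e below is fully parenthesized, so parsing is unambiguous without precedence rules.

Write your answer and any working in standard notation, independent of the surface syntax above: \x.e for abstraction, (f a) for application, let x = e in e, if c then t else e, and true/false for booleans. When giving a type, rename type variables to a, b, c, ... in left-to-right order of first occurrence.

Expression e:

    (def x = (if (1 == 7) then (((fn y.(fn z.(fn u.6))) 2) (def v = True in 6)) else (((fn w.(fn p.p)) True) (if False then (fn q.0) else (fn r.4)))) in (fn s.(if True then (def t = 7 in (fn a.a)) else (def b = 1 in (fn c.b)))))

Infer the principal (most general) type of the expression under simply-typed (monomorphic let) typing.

Answer: a -> Int -> Int

Trace:
  unify Int ~ Int
  unify Int ~ Int
  unify Bool ~ Bool
\u._ : c -> Int
\z._ : b -> c -> Int
\y._ : a -> b -> c -> Int
  unify a -> b -> c -> Int ~ Int -> d
  unify a ~ Int
  unify b -> c -> Int ~ d
_ _ : b -> c -> Int
let v : Bool
  unify b -> c -> Int ~ Int -> e
  unify b ~ Int
  unify c -> Int ~ e
_ _ : c -> Int
p : g
\p._ : g -> g
\w._ : f -> g -> g
  unify f -> g -> g ~ Bool -> h
  unify f ~ Bool
  unify g -> g ~ h
_ _ : g -> g
  unify Bool ~ Bool
\q._ : i -> Int
\r._ : j -> Int
  unify i -> Int ~ j -> Int
  unify i ~ j
  unify Int ~ Int
  unify g -> g ~ (j -> Int) -> k
  unify g ~ j -> Int
  unify j -> Int ~ k
_ _ : j -> Int
  unify c -> Int ~ j -> Int
  unify c ~ j
  unify Int ~ Int
let x : j -> Int
  unify Bool ~ Bool
let t : Int
a : m
\a._ : m -> m
let b : Int
b : Int
\c._ : n -> Int
  unify m -> m ~ n -> Int
  unify m ~ n
  unify n ~ Int
\s._ : l -> Int -> Int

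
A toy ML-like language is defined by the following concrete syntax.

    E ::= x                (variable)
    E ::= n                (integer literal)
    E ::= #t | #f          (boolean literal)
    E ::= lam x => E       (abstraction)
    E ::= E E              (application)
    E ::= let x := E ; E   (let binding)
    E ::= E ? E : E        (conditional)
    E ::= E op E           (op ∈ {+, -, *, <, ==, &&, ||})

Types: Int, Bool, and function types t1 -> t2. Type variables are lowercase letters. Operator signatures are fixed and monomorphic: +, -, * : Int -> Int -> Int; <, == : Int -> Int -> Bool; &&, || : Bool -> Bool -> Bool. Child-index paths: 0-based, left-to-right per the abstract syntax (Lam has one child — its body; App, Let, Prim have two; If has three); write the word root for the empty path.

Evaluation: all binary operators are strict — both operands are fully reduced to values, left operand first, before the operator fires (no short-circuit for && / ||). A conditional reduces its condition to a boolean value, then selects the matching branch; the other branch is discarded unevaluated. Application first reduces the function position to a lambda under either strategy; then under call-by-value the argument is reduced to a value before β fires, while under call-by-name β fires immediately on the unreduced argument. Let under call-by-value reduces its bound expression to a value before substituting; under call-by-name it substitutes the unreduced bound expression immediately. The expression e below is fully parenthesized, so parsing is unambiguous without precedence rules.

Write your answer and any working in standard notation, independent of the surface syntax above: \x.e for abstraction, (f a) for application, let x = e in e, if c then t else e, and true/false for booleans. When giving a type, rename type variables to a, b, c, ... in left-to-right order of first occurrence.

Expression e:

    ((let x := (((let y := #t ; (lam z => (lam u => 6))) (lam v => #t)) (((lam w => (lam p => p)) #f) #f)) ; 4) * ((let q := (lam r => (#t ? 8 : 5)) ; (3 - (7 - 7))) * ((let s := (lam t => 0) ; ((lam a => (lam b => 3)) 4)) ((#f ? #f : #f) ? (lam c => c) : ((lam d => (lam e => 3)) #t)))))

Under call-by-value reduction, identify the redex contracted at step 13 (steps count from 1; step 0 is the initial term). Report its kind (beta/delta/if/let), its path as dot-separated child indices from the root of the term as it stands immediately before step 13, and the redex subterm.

Answer: if at 1.1.1 : (if false then (\c.c) else ((\d.(\e.3)) true))

Working:
step 0: ((let x = (((let y = true in (\z.(\u.6))) (\v.true)) (((\w.(\p.p)) false) false)) in 4) * ((let q = (\r.(if true then 8 else 5)) in (3 - (7 - 7))) * ((let s = (\t.0) in ((\a.(\b.3)) 4)) (if (if false then false else false) then (\c.c) else ((\d.(\e.3)) true)))))
step 1: [let@0.0.0.0] ((let x = (((\z.(\u.6)) (\v.true)) (((\w.(\p.p)) false) false)) in 4) * ((let q = (\r.(if true then 8 else 5)) in (3 - (7 - 7))) * ((let s = (\t.0) in ((\a.(\b.3)) 4)) (if (if false then false else false) then (\c.c) else ((\d.(\e.3)) true)))))
step 2: [beta@0.0.0] ((let x = ((\u.6) (((\w.(\p.p)) false) false)) in 4) * ((let q = (\r.(if true then 8 else 5)) in (3 - (7 - 7))) * ((let s = (\t.0) in ((\a.(\b.3)) 4)) (if (if false then false else false) then (\c.c) else ((\d.(\e.3)) true)))))
step 3: [beta@0.0.1.0] ((let x = ((\u.6) ((\p.p) false)) in 4) * ((let q = (\r.(if true then 8 else 5)) in (3 - (7 - 7))) * ((let s = (\t.0) in ((\a.(\b.3)) 4)) (if (if false then false else false) then (\c.c) else ((\d.(\e.3)) true)))))
step 4: [beta@0.0.1] ((let x = ((\u.6) false) in 4) * ((let q = (\r.(if true then 8 else 5)) in (3 - (7 - 7))) * ((let s = (\t.0) in ((\a.(\b.3)) 4)) (if (if false then false else false) then (\c.c) else ((\d.(\e.3)) true)))))
step 5: [beta@0.0] ((let x = 6 in 4) * ((let q = (\r.(if true then 8 else 5)) in (3 - (7 - 7))) * ((let s = (\t.0) in ((\a.(\b.3)) 4)) (if (if false then false else false) then (\c.c) else ((\d.(\e.3)) true)))))
step 6: [let@0] (4 * ((let q = (\r.(if true then 8 else 5)) in (3 - (7 - 7))) * ((let s = (\t.0) in ((\a.(\b.3)) 4)) (if (if false then false else false) then (\c.c) else ((\d.(\e.3)) true)))))
step 7: [let@1.0] (4 * ((3 - (7 - 7)) * ((let s = (\t.0) in ((\a.(\b.3)) 4)) (if (if false then false else false) then (\c.c) else ((\d.(\e.3)) true)))))
step 8: [delta@1.0.1] (4 * ((3 - 0) * ((let s = (\t.0) in ((\a.(\b.3)) 4)) (if (if false then false else false) then (\c.c) else ((\d.(\e.3)) true)))))
step 9: [delta@1.0] (4 * (3 * ((let s = (\t.0) in ((\a.(\b.3)) 4)) (if (if false then false else false) then (\c.c) else ((\d.(\e.3)) true)))))
step 10: [let@1.1.0] (4 * (3 * (((\a.(\b.3)) 4) (if (if false then false else false) then (\c.c) else ((\d.(\e.3)) true)))))
step 11: [beta@1.1.0] (4 * (3 * ((\b.3) (if (if false then false else false) then (\c.c) else ((\d.(\e.3)) true)))))
step 12: [if@1.1.1.0] (4 * (3 * ((\b.3) (if false then (\c.c) else ((\d.(\e.3)) true)))))
step 13: [if@1.1.1] (4 * (3 * ((\b.3) ((\d.(\e.3)) true))))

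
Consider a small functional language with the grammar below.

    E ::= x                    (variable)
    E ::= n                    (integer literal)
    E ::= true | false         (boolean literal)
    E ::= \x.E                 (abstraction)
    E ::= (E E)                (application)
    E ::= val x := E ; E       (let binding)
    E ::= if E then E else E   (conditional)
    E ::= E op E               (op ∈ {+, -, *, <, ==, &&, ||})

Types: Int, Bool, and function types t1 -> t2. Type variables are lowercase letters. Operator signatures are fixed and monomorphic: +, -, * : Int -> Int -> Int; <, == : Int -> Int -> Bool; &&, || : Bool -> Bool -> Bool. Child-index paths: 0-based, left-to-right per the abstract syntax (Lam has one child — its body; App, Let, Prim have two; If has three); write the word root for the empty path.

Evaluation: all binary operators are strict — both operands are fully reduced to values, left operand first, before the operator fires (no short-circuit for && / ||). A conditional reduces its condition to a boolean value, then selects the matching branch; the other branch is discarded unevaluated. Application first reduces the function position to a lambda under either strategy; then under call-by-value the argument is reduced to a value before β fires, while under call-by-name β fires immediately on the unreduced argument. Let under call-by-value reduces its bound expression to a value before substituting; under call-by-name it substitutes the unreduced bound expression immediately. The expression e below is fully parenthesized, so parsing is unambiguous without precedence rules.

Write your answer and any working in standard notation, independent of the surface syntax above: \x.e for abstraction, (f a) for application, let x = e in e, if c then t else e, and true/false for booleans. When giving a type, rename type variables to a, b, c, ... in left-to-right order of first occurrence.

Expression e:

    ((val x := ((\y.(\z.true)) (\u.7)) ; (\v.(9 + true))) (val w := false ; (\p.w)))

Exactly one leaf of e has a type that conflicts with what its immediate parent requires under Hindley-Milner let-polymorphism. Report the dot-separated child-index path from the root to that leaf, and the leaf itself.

Working:
\z._ : b -> Bool
\y._ : a -> b -> Bool
\u._ : c -> Int
  unify a -> b -> Bool ~ (c -> Int) -> d
  unify a ~ c -> Int
  unify b -> Bool ~ d
_ _ : b -> Bool
let x : forall. b -> Bool
  unify Int ~ Int
  unify Bool ~ Int
  FAIL: mismatch Bool ~ Int

Answer: 0.1.0.1 : true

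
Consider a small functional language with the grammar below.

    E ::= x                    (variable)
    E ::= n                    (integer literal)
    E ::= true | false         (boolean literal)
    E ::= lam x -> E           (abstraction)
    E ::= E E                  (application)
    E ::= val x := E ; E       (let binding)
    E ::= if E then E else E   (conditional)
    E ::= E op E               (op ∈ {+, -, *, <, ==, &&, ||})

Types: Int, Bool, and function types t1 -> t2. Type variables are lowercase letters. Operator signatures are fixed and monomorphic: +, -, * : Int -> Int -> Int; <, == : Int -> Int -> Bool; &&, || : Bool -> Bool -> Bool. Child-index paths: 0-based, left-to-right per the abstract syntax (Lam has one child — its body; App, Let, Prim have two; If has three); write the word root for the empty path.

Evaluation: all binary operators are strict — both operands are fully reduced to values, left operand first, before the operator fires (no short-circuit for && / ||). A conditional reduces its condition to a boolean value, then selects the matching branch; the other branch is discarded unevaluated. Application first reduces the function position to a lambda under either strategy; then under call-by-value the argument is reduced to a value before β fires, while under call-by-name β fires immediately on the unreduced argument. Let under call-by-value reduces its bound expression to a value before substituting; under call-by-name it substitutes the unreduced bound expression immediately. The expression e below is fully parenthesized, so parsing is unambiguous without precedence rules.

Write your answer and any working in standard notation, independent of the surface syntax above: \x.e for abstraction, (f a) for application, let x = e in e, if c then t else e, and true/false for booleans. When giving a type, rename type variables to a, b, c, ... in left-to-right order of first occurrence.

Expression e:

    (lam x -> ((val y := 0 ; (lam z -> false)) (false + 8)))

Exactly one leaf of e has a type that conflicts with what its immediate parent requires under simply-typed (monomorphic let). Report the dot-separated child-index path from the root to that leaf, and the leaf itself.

Working:
let y : Int
\z._ : b -> Bool
  unify Bool ~ Int
  FAIL: mismatch Bool ~ Int

Answer: 0.1.0 : false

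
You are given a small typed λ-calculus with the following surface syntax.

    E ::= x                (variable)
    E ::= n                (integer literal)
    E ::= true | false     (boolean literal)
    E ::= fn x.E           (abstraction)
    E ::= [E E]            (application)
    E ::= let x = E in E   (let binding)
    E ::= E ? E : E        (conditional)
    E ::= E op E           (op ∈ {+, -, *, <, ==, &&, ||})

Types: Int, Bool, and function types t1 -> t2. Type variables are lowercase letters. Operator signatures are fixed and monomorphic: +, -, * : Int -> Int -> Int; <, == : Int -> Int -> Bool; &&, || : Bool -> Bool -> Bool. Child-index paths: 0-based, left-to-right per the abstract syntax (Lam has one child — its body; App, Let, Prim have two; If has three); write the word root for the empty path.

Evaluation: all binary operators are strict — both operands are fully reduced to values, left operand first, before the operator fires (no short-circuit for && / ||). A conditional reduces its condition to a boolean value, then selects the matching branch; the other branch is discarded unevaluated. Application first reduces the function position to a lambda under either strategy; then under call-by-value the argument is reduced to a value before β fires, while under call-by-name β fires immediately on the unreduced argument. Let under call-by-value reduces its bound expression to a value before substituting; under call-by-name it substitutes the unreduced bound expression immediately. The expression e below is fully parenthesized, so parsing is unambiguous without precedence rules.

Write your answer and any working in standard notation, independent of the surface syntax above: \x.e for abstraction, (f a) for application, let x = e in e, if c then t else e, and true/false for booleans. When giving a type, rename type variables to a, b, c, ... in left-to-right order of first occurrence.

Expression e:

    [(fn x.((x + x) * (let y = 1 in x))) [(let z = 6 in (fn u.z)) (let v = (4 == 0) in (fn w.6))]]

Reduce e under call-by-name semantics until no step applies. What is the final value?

Answer: 72

Trace:
step 0: ((\x.((x + x) * (let y = 1 in x))) ((let z = 6 in (\u.z)) (let v = (4 == 0) in (\w.6))))
step 1: [beta@root] ((((let z = 6 in (\u.z)) (let v = (4 == 0) in (\w.6))) + ((let z = 6 in (\u.z)) (let v = (4 == 0) in (\w.6)))) * (let y = 1 in ((let z = 6 in (\u.z)) (let v = (4 == 0) in (\w.6)))))
step 2: [let@0.0.0] ((((\u.6) (let v = (4 == 0) in (\w.6))) + ((let z = 6 in (\u.z)) (let v = (4 == 0) in (\w.6)))) * (let y = 1 in ((let z = 6 in (\u.z)) (let v = (4 == 0) in (\w.6)))))
step 3: [beta@0.0] ((6 + ((let z = 6 in (\u.z)) (let v = (4 == 0) in (\w.6)))) * (let y = 1 in ((let z = 6 in (\u.z)) (let v = (4 == 0) in (\w.6)))))
step 4: [let@0.1.0] ((6 + ((\u.6) (let v = (4 == 0) in (\w.6)))) * (let y = 1 in ((let z = 6 in (\u.z)) (let v = (4 == 0) in (\w.6)))))
step 5: [beta@0.1] ((6 + 6) * (let y = 1 in ((let z = 6 in (\u.z)) (let v = (4 == 0) in (\w.6)))))
step 6: [delta@0] (12 * (let y = 1 in ((let z = 6 in (\u.z)) (let v = (4 == 0) in (\w.6)))))
step 7: [let@1] (12 * ((let z = 6 in (\u.z)) (let v = (4 == 0) in (\w.6))))
step 8: [let@1.0] (12 * ((\u.6) (let v = (4 == 0) in (\w.6))))
step 9: [beta@1] (12 * 6)
step 10: [delta@root] 72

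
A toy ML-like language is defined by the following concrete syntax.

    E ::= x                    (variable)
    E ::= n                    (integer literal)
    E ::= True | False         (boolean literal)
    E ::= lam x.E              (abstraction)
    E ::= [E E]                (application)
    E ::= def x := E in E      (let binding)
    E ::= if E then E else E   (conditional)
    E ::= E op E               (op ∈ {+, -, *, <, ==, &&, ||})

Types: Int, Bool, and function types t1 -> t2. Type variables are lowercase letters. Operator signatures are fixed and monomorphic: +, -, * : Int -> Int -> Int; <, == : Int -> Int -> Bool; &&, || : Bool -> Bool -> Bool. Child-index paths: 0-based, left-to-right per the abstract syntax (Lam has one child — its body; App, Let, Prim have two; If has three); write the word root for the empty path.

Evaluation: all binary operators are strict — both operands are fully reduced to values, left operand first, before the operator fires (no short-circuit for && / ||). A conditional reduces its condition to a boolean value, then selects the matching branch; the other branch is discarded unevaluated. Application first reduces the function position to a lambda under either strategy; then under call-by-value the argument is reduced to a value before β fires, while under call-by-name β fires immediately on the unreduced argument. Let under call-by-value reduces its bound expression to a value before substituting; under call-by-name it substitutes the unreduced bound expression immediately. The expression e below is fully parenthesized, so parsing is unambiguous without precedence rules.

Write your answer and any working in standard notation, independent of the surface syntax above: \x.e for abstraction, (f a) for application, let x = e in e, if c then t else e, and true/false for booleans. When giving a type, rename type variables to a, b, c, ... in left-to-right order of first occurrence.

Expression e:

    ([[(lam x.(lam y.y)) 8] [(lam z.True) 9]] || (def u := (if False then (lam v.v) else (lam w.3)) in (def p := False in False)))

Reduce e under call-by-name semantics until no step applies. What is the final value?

Derivation:
step 0: ((((\x.(\y.y)) 8) ((\z.true) 9)) || (let u = (if false then (\v.v) else (\w.3)) in (let p = false in false)))
step 1: [beta@0.0] (((\y.y) ((\z.true) 9)) || (let u = (if false then (\v.v) else (\w.3)) in (let p = false in false)))
step 2: [beta@0] (((\z.true) 9) || (let u = (if false then (\v.v) else (\w.3)) in (let p = false in false)))
step 3: [beta@0] (true || (let u = (if false then (\v.v) else (\w.3)) in (let p = false in false)))
step 4: [let@1] (true || (let p = false in false))
step 5: [let@1] (true || false)
step 6: [delta@root] true

Answer: true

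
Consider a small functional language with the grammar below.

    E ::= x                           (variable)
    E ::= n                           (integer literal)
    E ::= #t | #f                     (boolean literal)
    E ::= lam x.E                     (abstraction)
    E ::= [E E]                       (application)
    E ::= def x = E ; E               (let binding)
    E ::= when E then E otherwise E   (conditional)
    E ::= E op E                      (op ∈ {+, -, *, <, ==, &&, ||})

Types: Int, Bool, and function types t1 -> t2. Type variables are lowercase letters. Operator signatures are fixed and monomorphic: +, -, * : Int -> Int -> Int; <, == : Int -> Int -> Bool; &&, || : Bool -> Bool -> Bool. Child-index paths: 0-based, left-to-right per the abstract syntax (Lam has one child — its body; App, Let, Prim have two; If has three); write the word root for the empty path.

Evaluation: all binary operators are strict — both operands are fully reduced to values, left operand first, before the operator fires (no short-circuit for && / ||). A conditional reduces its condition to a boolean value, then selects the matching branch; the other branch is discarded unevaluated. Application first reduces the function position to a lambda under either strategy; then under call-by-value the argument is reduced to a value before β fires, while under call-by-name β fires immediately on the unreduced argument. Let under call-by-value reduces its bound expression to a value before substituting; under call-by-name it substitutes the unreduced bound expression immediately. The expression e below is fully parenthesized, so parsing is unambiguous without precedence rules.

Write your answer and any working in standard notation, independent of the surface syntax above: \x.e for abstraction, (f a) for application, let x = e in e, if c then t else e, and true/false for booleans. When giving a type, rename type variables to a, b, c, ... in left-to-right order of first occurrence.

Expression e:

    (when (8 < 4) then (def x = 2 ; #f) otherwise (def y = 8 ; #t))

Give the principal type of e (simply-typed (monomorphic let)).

Working:
  unify Int ~ Int
  unify Int ~ Int
  unify Bool ~ Bool
let x : Int
let y : Int
  unify Bool ~ Bool

Answer: Bool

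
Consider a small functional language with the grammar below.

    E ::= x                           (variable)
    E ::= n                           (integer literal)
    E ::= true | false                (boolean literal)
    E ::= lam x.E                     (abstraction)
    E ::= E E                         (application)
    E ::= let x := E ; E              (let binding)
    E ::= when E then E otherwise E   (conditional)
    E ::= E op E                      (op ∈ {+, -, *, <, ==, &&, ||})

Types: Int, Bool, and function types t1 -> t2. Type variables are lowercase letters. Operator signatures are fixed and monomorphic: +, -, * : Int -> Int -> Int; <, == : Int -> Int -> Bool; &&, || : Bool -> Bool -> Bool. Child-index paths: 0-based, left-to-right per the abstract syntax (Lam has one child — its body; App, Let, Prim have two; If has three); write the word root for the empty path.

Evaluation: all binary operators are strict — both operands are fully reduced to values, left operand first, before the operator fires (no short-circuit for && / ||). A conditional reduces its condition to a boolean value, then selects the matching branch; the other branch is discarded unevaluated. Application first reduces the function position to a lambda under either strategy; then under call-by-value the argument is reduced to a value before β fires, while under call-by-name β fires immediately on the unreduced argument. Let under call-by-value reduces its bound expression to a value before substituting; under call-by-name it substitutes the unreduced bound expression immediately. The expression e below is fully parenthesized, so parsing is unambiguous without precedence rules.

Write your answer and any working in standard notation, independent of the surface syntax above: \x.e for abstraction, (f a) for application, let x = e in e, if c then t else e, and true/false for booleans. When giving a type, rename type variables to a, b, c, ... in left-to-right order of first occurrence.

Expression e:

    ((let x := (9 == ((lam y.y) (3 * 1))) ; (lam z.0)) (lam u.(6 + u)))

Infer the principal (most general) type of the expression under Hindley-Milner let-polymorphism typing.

Derivation:
  unify Int ~ Int
y : a
\y._ : a -> a
  unify Int ~ Int
  unify Int ~ Int
  unify a -> a ~ Int -> b
  unify a ~ Int
  unify Int ~ b
_ _ : Int
  unify Int ~ Int
let x : Bool
\z._ : c -> Int
  unify Int ~ Int
u : d
  unify d ~ Int
\u._ : Int -> Int
  unify c -> Int ~ (Int -> Int) -> e
  unify c ~ Int -> Int
  unify Int ~ e
_ _ : Int

Answer: Int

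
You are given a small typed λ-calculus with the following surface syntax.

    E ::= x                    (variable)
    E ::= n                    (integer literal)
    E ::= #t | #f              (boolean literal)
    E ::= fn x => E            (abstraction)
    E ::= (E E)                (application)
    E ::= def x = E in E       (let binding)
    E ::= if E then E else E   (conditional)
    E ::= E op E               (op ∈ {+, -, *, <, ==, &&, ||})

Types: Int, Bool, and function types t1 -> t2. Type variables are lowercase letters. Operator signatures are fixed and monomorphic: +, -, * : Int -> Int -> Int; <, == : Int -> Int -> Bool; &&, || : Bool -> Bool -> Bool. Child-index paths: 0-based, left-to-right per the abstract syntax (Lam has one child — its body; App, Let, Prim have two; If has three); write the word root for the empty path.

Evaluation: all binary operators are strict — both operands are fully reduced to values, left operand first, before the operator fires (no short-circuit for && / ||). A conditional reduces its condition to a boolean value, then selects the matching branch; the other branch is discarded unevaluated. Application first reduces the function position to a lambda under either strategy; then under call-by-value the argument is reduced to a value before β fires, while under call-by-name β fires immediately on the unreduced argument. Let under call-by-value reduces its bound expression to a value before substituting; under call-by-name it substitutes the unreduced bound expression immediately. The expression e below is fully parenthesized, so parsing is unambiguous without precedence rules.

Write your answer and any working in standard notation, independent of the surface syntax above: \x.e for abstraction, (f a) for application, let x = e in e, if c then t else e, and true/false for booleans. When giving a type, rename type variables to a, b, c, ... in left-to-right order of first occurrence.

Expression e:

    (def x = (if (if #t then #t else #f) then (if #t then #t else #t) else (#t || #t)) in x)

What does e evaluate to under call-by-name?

Trace:
step 0: (let x = (if (if true then true else false) then (if true then true else true) else (true || true)) in x)
step 1: [let@root] (if (if true then true else false) then (if true then true else true) else (true || true))
step 2: [if@0] (if true then (if true then true else true) else (true || true))
step 3: [if@root] (if true then true else true)
step 4: [if@root] true

Answer: true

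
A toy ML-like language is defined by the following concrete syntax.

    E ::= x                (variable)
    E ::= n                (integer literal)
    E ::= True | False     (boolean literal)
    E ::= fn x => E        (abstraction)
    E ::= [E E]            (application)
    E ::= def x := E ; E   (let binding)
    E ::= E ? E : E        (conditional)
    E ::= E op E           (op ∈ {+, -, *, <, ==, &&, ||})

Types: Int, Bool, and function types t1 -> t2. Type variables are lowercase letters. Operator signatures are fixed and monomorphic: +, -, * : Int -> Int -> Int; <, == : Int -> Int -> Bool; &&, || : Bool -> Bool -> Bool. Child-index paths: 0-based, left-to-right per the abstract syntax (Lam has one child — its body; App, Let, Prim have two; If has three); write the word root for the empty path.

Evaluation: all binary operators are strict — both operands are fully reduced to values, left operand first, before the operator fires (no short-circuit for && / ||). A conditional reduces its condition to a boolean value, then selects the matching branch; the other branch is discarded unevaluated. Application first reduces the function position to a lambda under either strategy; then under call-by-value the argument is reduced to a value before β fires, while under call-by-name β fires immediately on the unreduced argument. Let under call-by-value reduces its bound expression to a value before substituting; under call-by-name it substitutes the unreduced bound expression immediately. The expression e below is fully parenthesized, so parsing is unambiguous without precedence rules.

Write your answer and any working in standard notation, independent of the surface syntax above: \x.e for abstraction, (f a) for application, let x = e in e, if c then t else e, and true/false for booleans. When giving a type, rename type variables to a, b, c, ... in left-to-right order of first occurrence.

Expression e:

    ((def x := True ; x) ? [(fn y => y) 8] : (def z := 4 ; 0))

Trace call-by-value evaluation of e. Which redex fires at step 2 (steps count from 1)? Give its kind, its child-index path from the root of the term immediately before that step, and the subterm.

Derivation:
step 0: (if (let x = true in x) then ((\y.y) 8) else (let z = 4 in 0))
step 1: [let@0] (if true then ((\y.y) 8) else (let z = 4 in 0))
step 2: [if@root] ((\y.y) 8)

Answer: if at root : (if true then ((\y.y) 8) else (let z = 4 in 0))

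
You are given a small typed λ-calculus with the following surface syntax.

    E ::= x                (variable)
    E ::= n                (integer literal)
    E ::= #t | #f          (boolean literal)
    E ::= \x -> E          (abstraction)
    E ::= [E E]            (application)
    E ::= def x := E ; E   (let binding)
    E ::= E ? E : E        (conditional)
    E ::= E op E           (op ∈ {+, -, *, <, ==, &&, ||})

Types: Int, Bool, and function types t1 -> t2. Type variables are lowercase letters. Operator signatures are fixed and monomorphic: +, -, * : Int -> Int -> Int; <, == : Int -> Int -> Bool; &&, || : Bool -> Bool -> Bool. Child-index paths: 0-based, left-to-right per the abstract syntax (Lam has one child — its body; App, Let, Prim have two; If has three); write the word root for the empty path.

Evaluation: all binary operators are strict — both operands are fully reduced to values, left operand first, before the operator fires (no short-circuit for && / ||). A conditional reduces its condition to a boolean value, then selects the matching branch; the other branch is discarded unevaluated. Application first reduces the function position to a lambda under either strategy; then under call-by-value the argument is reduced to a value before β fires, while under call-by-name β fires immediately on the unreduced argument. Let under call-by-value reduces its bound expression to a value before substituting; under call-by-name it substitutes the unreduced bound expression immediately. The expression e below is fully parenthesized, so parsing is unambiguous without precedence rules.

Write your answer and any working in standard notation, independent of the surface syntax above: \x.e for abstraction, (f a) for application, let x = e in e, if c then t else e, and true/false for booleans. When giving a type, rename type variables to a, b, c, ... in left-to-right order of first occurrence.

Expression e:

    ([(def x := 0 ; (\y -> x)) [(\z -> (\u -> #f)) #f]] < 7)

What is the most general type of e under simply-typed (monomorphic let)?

Answer: Bool

Working:
let x : Int
x : Int
\y._ : a -> Int
\u._ : c -> Bool
\z._ : b -> c -> Bool
  unify b -> c -> Bool ~ Bool -> d
  unify b ~ Bool
  unify c -> Bool ~ d
_ _ : c -> Bool
  unify a -> Int ~ (c -> Bool) -> e
  unify a ~ c -> Bool
  unify Int ~ e
_ _ : Int
  unify Int ~ Int
  unify Int ~ Int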